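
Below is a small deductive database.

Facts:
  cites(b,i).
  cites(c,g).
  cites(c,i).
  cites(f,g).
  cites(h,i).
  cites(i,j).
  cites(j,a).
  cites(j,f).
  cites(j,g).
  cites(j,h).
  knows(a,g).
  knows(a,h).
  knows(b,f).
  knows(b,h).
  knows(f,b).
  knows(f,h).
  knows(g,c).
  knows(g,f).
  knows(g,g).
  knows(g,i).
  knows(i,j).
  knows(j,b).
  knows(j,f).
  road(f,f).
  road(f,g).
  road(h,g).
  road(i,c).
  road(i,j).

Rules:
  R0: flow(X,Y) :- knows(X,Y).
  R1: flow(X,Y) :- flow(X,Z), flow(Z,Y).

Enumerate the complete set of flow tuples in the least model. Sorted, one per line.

flow(a,b)
flow(a,c)
flow(a,f)
flow(a,g)
flow(a,h)
flow(a,i)
flow(a,j)
flow(b,b)
flow(b,f)
flow(b,h)
flow(f,b)
flow(f,f)
flow(f,h)
flow(g,b)
flow(g,c)
flow(g,f)
flow(g,g)
flow(g,h)
flow(g,i)
flow(g,j)
flow(i,b)
flow(i,f)
flow(i,h)
flow(i,j)
flow(j,b)
flow(j,f)
flow(j,h)

round 1: derive flow(a,g) via R0 from knows(a,g)
round 1: derive flow(a,h) via R0 from knows(a,h)
round 1: derive flow(b,f) via R0 from knows(b,f)
round 1: derive flow(b,h) via R0 from knows(b,h)
round 1: derive flow(f,b) via R0 from knows(f,b)
round 1: derive flow(f,h) via R0 from knows(f,h)
round 1: derive flow(g,c) via R0 from knows(g,c)
round 1: derive flow(g,f) via R0 from knows(g,f)
round 1: derive flow(g,g) via R0 from knows(g,g)
round 1: derive flow(g,i) via R0 from knows(g,i)
round 1: derive flow(i,j) via R0 from knows(i,j)
round 1: derive flow(j,b) via R0 from knows(j,b)
round 1: derive flow(j,f) via R0 from knows(j,f)
round 2: derive flow(a,c) via R1 from flow(a,g), flow(g,c)
round 2: derive flow(a,f) via R1 from flow(a,g), flow(g,f)
round 2: derive flow(a,i) via R1 from flow(a,g), flow(g,i)
round 2: derive flow(b,b) via R1 from flow(b,f), flow(f,b)
round 2: derive flow(f,f) via R1 from flow(f,b), flow(b,f)
round 2: derive flow(g,b) via R1 from flow(g,f), flow(f,b)
round 2: derive flow(g,h) via R1 from flow(g,f), flow(f,h)
round 2: derive flow(g,j) via R1 from flow(g,i), flow(i,j)
round 2: derive flow(i,b) via R1 from flow(i,j), flow(j,b)
round 2: derive flow(i,f) via R1 from flow(i,j), flow(j,f)
round 2: derive flow(j,h) via R1 from flow(j,b), flow(b,h)
round 3: derive flow(a,b) via R1 from flow(a,f), flow(f,b)
round 3: derive flow(a,j) via R1 from flow(a,g), flow(g,j)
round 3: derive flow(i,h) via R1 from flow(i,b), flow(b,h)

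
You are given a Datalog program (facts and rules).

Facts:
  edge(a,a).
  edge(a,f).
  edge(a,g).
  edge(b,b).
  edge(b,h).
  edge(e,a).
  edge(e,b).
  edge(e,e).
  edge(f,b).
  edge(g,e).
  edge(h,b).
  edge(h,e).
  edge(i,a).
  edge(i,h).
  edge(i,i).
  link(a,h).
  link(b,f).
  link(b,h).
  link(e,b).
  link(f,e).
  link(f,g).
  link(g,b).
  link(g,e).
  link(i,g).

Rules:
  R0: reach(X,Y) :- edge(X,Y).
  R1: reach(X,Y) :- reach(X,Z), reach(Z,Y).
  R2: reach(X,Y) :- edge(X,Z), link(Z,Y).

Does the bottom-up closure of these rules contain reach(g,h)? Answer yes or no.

yes

round 1: derive reach(a,a) via R0 from edge(a,a)
round 1: derive reach(a,f) via R0 from edge(a,f)
round 1: derive reach(a,g) via R0 from edge(a,g)
round 1: derive reach(b,b) via R0 from edge(b,b)
round 1: derive reach(b,h) via R0 from edge(b,h)
round 1: derive reach(e,a) via R0 from edge(e,a)
round 1: derive reach(e,b) via R0 from edge(e,b)
round 1: derive reach(e,e) via R0 from edge(e,e)
round 1: derive reach(f,b) via R0 from edge(f,b)
round 1: derive reach(g,e) via R0 from edge(g,e)
round 1: derive reach(h,b) via R0 from edge(h,b)
round 1: derive reach(h,e) via R0 from edge(h,e)
round 1: derive reach(i,a) via R0 from edge(i,a)
round 1: derive reach(i,h) via R0 from edge(i,h)
round 1: derive reach(i,i) via R0 from edge(i,i)
round 1: derive reach(a,b) via R2 from edge(a,g), link(g,b)
round 1: derive reach(a,e) via R2 from edge(a,f), link(f,e)
round 1: derive reach(a,h) via R2 from edge(a,a), link(a,h)
round 1: derive reach(b,f) via R2 from edge(b,b), link(b,f)
round 1: derive reach(e,f) via R2 from edge(e,b), link(b,f)
round 1: derive reach(e,h) via R2 from edge(e,a), link(a,h)
round 1: derive reach(f,f) via R2 from edge(f,b), link(b,f)
round 1: derive reach(f,h) via R2 from edge(f,b), link(b,h)
round 1: derive reach(g,b) via R2 from edge(g,e), link(e,b)
round 1: derive reach(h,f) via R2 from edge(h,b), link(b,f)
round 1: derive reach(h,h) via R2 from edge(h,b), link(b,h)
round 1: derive reach(i,g) via R2 from edge(i,i), link(i,g)
round 2: derive reach(b,e) via R1 from reach(b,h), reach(h,e)
round 2: derive reach(e,g) via R1 from reach(e,a), reach(a,g)
round 2: derive reach(f,e) via R1 from reach(f,h), reach(h,e)
round 2: derive reach(g,a) via R1 from reach(g,e), reach(e,a)
round 2: derive reach(g,f) via R1 from reach(g,b), reach(b,f)
round 2: derive reach(g,h) via R1 from reach(g,b), reach(b,h)
round 2: derive reach(h,a) via R1 from reach(h,e), reach(e,a)
round 2: derive reach(i,b) via R1 from reach(i,a), reach(a,b)
round 2: derive reach(i,e) via R1 from reach(i,a), reach(a,e)
round 2: derive reach(i,f) via R1 from reach(i,a), reach(a,f)
round 3: derive reach(b,a) via R1 from reach(b,e), reach(e,a)
round 3: derive reach(b,g) via R1 from reach(b,e), reach(e,g)
round 3: derive reach(f,a) via R1 from reach(f,e), reach(e,a)
round 3: derive reach(f,g) via R1 from reach(f,e), reach(e,g)
round 3: derive reach(g,g) via R1 from reach(g,a), reach(a,g)
round 3: derive reach(h,g) via R1 from reach(h,a), reach(a,g)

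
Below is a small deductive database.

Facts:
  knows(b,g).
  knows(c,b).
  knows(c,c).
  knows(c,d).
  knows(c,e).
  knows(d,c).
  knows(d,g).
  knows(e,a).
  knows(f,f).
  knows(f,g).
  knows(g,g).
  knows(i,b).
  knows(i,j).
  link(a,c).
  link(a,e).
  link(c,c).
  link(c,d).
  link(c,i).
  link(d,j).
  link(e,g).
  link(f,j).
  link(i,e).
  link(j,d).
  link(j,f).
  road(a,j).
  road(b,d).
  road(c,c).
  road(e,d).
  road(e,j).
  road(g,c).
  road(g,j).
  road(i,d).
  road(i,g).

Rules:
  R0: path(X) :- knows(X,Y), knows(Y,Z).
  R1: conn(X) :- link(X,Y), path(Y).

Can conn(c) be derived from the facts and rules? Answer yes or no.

round 1: derive path(b) via R0 from knows(b,g), knows(g,g)
round 1: derive path(c) via R0 from knows(c,b), knows(b,g)
round 1: derive path(d) via R0 from knows(d,c), knows(c,b)
round 1: derive path(f) via R0 from knows(f,f), knows(f,f)
round 1: derive path(g) via R0 from knows(g,g), knows(g,g)
round 1: derive path(i) via R0 from knows(i,b), knows(b,g)
round 2: derive conn(a) via R1 from link(a,c), path(c)
round 2: derive conn(c) via R1 from link(c,c), path(c)
round 2: derive conn(e) via R1 from link(e,g), path(g)
round 2: derive conn(j) via R1 from link(j,d), path(d)

yes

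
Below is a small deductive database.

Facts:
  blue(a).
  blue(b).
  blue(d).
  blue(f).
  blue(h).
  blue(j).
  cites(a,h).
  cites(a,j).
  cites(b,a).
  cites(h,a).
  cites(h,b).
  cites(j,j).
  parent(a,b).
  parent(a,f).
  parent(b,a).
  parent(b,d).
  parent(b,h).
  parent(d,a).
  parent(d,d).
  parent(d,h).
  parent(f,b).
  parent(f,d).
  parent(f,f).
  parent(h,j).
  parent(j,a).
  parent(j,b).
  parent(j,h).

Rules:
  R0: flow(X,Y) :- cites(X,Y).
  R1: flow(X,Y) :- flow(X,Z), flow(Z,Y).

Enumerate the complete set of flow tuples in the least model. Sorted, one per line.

flow(a,a)
flow(a,b)
flow(a,h)
flow(a,j)
flow(b,a)
flow(b,b)
flow(b,h)
flow(b,j)
flow(h,a)
flow(h,b)
flow(h,h)
flow(h,j)
flow(j,j)

round 1: derive flow(a,h) via R0 from cites(a,h)
round 1: derive flow(a,j) via R0 from cites(a,j)
round 1: derive flow(b,a) via R0 from cites(b,a)
round 1: derive flow(h,a) via R0 from cites(h,a)
round 1: derive flow(h,b) via R0 from cites(h,b)
round 1: derive flow(j,j) via R0 from cites(j,j)
round 2: derive flow(a,a) via R1 from flow(a,h), flow(h,a)
round 2: derive flow(a,b) via R1 from flow(a,h), flow(h,b)
round 2: derive flow(b,h) via R1 from flow(b,a), flow(a,h)
round 2: derive flow(b,j) via R1 from flow(b,a), flow(a,j)
round 2: derive flow(h,h) via R1 from flow(h,a), flow(a,h)
round 2: derive flow(h,j) via R1 from flow(h,a), flow(a,j)
round 3: derive flow(b,b) via R1 from flow(b,a), flow(a,b)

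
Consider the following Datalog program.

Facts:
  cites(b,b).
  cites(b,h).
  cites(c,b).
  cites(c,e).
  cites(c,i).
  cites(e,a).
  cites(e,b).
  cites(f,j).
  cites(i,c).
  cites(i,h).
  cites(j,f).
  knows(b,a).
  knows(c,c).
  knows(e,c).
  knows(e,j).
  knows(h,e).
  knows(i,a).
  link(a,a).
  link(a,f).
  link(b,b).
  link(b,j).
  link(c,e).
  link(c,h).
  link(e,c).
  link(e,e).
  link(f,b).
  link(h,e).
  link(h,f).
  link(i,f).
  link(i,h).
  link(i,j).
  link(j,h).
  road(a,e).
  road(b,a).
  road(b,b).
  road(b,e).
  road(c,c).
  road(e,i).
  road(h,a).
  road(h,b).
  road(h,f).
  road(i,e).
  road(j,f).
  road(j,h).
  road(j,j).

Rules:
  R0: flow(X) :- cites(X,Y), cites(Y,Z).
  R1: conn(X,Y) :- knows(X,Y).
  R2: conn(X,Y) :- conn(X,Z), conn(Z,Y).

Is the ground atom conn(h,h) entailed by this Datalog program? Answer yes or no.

no

round 1: derive conn(b,a) via R1 from knows(b,a)
round 1: derive conn(c,c) via R1 from knows(c,c)
round 1: derive conn(e,c) via R1 from knows(e,c)
round 1: derive conn(e,j) via R1 from knows(e,j)
round 1: derive conn(h,e) via R1 from knows(h,e)
round 1: derive conn(i,a) via R1 from knows(i,a)
round 2: derive conn(h,c) via R2 from conn(h,e), conn(e,c)
round 2: derive conn(h,j) via R2 from conn(h,e), conn(e,j)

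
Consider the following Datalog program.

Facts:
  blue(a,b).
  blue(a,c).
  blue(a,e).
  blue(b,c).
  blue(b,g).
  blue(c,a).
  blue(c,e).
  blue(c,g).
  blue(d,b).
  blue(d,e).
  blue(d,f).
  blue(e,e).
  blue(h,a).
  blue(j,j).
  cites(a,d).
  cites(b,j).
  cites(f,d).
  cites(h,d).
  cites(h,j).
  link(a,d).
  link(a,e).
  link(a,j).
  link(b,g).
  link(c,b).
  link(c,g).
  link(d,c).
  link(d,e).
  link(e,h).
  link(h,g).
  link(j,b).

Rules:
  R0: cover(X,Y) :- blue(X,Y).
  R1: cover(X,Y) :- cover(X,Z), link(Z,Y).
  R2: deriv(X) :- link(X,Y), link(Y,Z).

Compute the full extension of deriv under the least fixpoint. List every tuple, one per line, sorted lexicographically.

round 1: derive deriv(a) via R2 from link(a,d), link(d,c)
round 1: derive deriv(c) via R2 from link(c,b), link(b,g)
round 1: derive deriv(d) via R2 from link(d,c), link(c,b)
round 1: derive deriv(e) via R2 from link(e,h), link(h,g)
round 1: derive deriv(j) via R2 from link(j,b), link(b,g)

deriv(a)
deriv(c)
deriv(d)
deriv(e)
deriv(j)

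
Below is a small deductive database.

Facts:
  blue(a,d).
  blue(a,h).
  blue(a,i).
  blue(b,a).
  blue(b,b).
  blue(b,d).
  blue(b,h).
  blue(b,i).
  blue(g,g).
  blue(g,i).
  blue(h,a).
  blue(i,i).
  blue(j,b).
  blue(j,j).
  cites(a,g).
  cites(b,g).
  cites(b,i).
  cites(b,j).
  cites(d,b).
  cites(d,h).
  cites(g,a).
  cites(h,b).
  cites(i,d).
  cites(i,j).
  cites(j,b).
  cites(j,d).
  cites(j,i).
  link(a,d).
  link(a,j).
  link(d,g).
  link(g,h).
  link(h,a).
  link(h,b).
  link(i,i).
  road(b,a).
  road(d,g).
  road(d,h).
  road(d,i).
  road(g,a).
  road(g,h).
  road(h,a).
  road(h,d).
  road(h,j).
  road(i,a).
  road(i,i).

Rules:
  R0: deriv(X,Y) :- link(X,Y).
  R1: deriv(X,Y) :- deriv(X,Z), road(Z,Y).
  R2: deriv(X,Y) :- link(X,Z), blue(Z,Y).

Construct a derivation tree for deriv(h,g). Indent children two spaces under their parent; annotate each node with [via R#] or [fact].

deriv(h,g)  [via R1]
  deriv(h,d)  [via R2]
    link(h,a)  [fact]
    blue(a,d)  [fact]
  road(d,g)  [fact]

round 1: derive deriv(a,d) via R0 from link(a,d)
round 1: derive deriv(a,j) via R0 from link(a,j)
round 1: derive deriv(d,g) via R0 from link(d,g)
round 1: derive deriv(g,h) via R0 from link(g,h)
round 1: derive deriv(h,a) via R0 from link(h,a)
round 1: derive deriv(h,b) via R0 from link(h,b)
round 1: derive deriv(i,i) via R0 from link(i,i)
round 1: derive deriv(a,b) via R2 from link(a,j), blue(j,b)
round 1: derive deriv(d,i) via R2 from link(d,g), blue(g,i)
round 1: derive deriv(g,a) via R2 from link(g,h), blue(h,a)
round 1: derive deriv(h,d) via R2 from link(h,a), blue(a,d)
round 1: derive deriv(h,h) via R2 from link(h,a), blue(a,h)
round 1: derive deriv(h,i) via R2 from link(h,a), blue(a,i)
round 2: derive deriv(a,a) via R1 from deriv(a,b), road(b,a)
round 2: derive deriv(a,g) via R1 from deriv(a,d), road(d,g)
round 2: derive deriv(a,h) via R1 from deriv(a,d), road(d,h)
round 2: derive deriv(a,i) via R1 from deriv(a,d), road(d,i)
round 2: derive deriv(d,a) via R1 from deriv(d,g), road(g,a)
round 2: derive deriv(d,h) via R1 from deriv(d,g), road(g,h)
round 2: derive deriv(g,d) via R1 from deriv(g,h), road(h,d)
round 2: derive deriv(g,j) via R1 from deriv(g,h), road(h,j)
round 2: derive deriv(h,g) via R1 from deriv(h,d), road(d,g)
round 2: derive deriv(h,j) via R1 from deriv(h,h), road(h,j)
round 2: derive deriv(i,a) via R1 from deriv(i,i), road(i,a)
round 3: derive deriv(d,d) via R1 from deriv(d,h), road(h,d)
round 3: derive deriv(d,j) via R1 from deriv(d,h), road(h,j)
round 3: derive deriv(g,g) via R1 from deriv(g,d), road(d,g)
round 3: derive deriv(g,i) via R1 from deriv(g,d), road(d,i)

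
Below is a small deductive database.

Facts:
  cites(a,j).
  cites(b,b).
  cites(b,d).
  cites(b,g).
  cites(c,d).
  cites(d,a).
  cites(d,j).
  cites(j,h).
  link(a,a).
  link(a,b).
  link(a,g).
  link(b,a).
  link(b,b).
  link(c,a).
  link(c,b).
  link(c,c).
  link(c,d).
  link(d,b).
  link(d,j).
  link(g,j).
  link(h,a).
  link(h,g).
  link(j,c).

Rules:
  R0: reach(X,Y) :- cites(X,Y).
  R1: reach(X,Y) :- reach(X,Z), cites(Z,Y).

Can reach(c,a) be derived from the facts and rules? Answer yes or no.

round 1: derive reach(a,j) via R0 from cites(a,j)
round 1: derive reach(b,b) via R0 from cites(b,b)
round 1: derive reach(b,d) via R0 from cites(b,d)
round 1: derive reach(b,g) via R0 from cites(b,g)
round 1: derive reach(c,d) via R0 from cites(c,d)
round 1: derive reach(d,a) via R0 from cites(d,a)
round 1: derive reach(d,j) via R0 from cites(d,j)
round 1: derive reach(j,h) via R0 from cites(j,h)
round 2: derive reach(a,h) via R1 from reach(a,j), cites(j,h)
round 2: derive reach(b,a) via R1 from reach(b,d), cites(d,a)
round 2: derive reach(b,j) via R1 from reach(b,d), cites(d,j)
round 2: derive reach(c,a) via R1 from reach(c,d), cites(d,a)
round 2: derive reach(c,j) via R1 from reach(c,d), cites(d,j)
round 2: derive reach(d,h) via R1 from reach(d,j), cites(j,h)
round 3: derive reach(b,h) via R1 from reach(b,j), cites(j,h)
round 3: derive reach(c,h) via R1 from reach(c,j), cites(j,h)

yes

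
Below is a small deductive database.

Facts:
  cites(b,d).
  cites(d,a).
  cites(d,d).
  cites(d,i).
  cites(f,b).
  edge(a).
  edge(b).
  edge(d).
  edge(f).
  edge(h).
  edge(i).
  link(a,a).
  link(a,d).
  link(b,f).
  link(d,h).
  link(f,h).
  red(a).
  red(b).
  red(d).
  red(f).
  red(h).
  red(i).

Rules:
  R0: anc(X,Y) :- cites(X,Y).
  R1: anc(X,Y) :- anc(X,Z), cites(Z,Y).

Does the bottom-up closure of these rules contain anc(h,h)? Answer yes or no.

round 1: derive anc(b,d) via R0 from cites(b,d)
round 1: derive anc(d,a) via R0 from cites(d,a)
round 1: derive anc(d,d) via R0 from cites(d,d)
round 1: derive anc(d,i) via R0 from cites(d,i)
round 1: derive anc(f,b) via R0 from cites(f,b)
round 2: derive anc(b,a) via R1 from anc(b,d), cites(d,a)
round 2: derive anc(b,i) via R1 from anc(b,d), cites(d,i)
round 2: derive anc(f,d) via R1 from anc(f,b), cites(b,d)
round 3: derive anc(f,a) via R1 from anc(f,d), cites(d,a)
round 3: derive anc(f,i) via R1 from anc(f,d), cites(d,i)

no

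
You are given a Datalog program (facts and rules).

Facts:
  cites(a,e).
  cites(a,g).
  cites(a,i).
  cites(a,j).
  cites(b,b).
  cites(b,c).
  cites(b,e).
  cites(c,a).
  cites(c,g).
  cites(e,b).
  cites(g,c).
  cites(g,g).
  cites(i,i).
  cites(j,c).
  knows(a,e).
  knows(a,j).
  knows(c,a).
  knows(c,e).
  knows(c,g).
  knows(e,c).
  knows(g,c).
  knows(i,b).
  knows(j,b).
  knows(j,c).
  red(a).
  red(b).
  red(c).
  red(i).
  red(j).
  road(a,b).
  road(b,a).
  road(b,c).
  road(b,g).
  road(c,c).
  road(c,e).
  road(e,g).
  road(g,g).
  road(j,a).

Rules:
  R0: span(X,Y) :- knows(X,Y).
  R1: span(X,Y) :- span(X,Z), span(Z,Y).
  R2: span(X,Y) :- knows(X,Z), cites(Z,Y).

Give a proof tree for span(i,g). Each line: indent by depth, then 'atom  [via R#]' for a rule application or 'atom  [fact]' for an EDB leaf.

round 1: derive span(a,e) via R0 from knows(a,e)
round 1: derive span(a,j) via R0 from knows(a,j)
round 1: derive span(c,a) via R0 from knows(c,a)
round 1: derive span(c,e) via R0 from knows(c,e)
round 1: derive span(c,g) via R0 from knows(c,g)
round 1: derive span(e,c) via R0 from knows(e,c)
round 1: derive span(g,c) via R0 from knows(g,c)
round 1: derive span(i,b) via R0 from knows(i,b)
round 1: derive span(j,b) via R0 from knows(j,b)
round 1: derive span(j,c) via R0 from knows(j,c)
round 1: derive span(a,b) via R2 from knows(a,e), cites(e,b)
round 1: derive span(a,c) via R2 from knows(a,j), cites(j,c)
round 1: derive span(c,b) via R2 from knows(c,e), cites(e,b)
round 1: derive span(c,c) via R2 from knows(c,g), cites(g,c)
round 1: derive span(c,i) via R2 from knows(c,a), cites(a,i)
round 1: derive span(c,j) via R2 from knows(c,a), cites(a,j)
round 1: derive span(e,a) via R2 from knows(e,c), cites(c,a)
round 1: derive span(e,g) via R2 from knows(e,c), cites(c,g)
round 1: derive span(g,a) via R2 from knows(g,c), cites(c,a)
round 1: derive span(g,g) via R2 from knows(g,c), cites(c,g)
round 1: derive span(i,c) via R2 from knows(i,b), cites(b,c)
round 1: derive span(i,e) via R2 from knows(i,b), cites(b,e)
round 1: derive span(j,a) via R2 from knows(j,c), cites(c,a)
round 1: derive span(j,e) via R2 from knows(j,b), cites(b,e)
round 1: derive span(j,g) via R2 from knows(j,c), cites(c,g)
round 2: derive span(a,a) via R1 from span(a,c), span(c,a)
round 2: derive span(a,g) via R1 from span(a,c), span(c,g)
round 2: derive span(a,i) via R1 from span(a,c), span(c,i)
round 2: derive span(e,b) via R1 from span(e,a), span(a,b)
round 2: derive span(e,e) via R1 from span(e,a), span(a,e)
round 2: derive span(e,i) via R1 from span(e,c), span(c,i)
round 2: derive span(e,j) via R1 from span(e,a), span(a,j)
round 2: derive span(g,b) via R1 from span(g,a), span(a,b)
round 2: derive span(g,e) via R1 from span(g,a), span(a,e)
round 2: derive span(g,i) via R1 from span(g,c), span(c,i)
round 2: derive span(g,j) via R1 from span(g,a), span(a,j)
round 2: derive span(i,a) via R1 from span(i,c), span(c,a)
round 2: derive span(i,g) via R1 from span(i,c), span(c,g)
round 2: derive span(i,i) via R1 from span(i,c), span(c,i)
round 2: derive span(i,j) via R1 from span(i,c), span(c,j)
round 2: derive span(j,i) via R1 from span(j,c), span(c,i)
round 2: derive span(j,j) via R1 from span(j,a), span(a,j)

span(i,g)  [via R1]
  span(i,c)  [via R2]
    knows(i,b)  [fact]
    cites(b,c)  [fact]
  span(c,g)  [via R0]
    knows(c,g)  [fact]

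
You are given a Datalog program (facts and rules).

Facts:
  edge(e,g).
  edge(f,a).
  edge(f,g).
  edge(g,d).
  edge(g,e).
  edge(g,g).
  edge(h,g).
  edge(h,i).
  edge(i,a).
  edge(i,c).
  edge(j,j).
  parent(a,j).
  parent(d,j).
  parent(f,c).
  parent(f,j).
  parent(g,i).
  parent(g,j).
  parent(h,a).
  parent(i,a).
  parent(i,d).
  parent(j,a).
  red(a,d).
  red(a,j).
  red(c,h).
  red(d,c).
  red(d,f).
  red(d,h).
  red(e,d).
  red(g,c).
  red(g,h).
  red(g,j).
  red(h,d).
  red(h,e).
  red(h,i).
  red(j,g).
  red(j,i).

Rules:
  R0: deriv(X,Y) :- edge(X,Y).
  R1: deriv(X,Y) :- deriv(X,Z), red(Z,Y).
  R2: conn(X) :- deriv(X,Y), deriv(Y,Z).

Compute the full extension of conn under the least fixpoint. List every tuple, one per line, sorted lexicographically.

round 1: derive deriv(e,g) via R0 from edge(e,g)
round 1: derive deriv(f,a) via R0 from edge(f,a)
round 1: derive deriv(f,g) via R0 from edge(f,g)
round 1: derive deriv(g,d) via R0 from edge(g,d)
round 1: derive deriv(g,e) via R0 from edge(g,e)
round 1: derive deriv(g,g) via R0 from edge(g,g)
round 1: derive deriv(h,g) via R0 from edge(h,g)
round 1: derive deriv(h,i) via R0 from edge(h,i)
round 1: derive deriv(i,a) via R0 from edge(i,a)
round 1: derive deriv(i,c) via R0 from edge(i,c)
round 1: derive deriv(j,j) via R0 from edge(j,j)
round 2: derive deriv(e,c) via R1 from deriv(e,g), red(g,c)
round 2: derive deriv(e,h) via R1 from deriv(e,g), red(g,h)
round 2: derive deriv(e,j) via R1 from deriv(e,g), red(g,j)
round 2: derive deriv(f,c) via R1 from deriv(f,g), red(g,c)
round 2: derive deriv(f,d) via R1 from deriv(f,a), red(a,d)
round 2: derive deriv(f,h) via R1 from deriv(f,g), red(g,h)
round 2: derive deriv(f,j) via R1 from deriv(f,a), red(a,j)
round 2: derive deriv(g,c) via R1 from deriv(g,d), red(d,c)
round 2: derive deriv(g,f) via R1 from deriv(g,d), red(d,f)
round 2: derive deriv(g,h) via R1 from deriv(g,d), red(d,h)
round 2: derive deriv(g,j) via R1 from deriv(g,g), red(g,j)
round 2: derive deriv(h,c) via R1 from deriv(h,g), red(g,c)
round 2: derive deriv(h,h) via R1 from deriv(h,g), red(g,h)
round 2: derive deriv(h,j) via R1 from deriv(h,g), red(g,j)
round 2: derive deriv(i,d) via R1 from deriv(i,a), red(a,d)
round 2: derive deriv(i,h) via R1 from deriv(i,c), red(c,h)
round 2: derive deriv(i,j) via R1 from deriv(i,a), red(a,j)
round 2: derive deriv(j,g) via R1 from deriv(j,j), red(j,g)
round 2: derive deriv(j,i) via R1 from deriv(j,j), red(j,i)
round 2: derive conn(e) via R2 from deriv(e,g), deriv(g,d)
round 2: derive conn(f) via R2 from deriv(f,g), deriv(g,d)
round 2: derive conn(g) via R2 from deriv(g,e), deriv(e,g)
round 2: derive conn(h) via R2 from deriv(h,g), deriv(g,d)
round 2: derive conn(j) via R2 from deriv(j,j), deriv(j,j)
round 3: derive deriv(e,d) via R1 from deriv(e,h), red(h,d)
round 3: derive deriv(e,e) via R1 from deriv(e,h), red(h,e)
round 3: derive deriv(e,i) via R1 from deriv(e,h), red(h,i)
round 3: derive deriv(f,e) via R1 from deriv(f,h), red(h,e)
round 3: derive deriv(f,f) via R1 from deriv(f,d), red(d,f)
round 3: derive deriv(f,i) via R1 from deriv(f,h), red(h,i)
round 3: derive deriv(g,i) via R1 from deriv(g,h), red(h,i)
round 3: derive deriv(h,d) via R1 from deriv(h,h), red(h,d)
round 3: derive deriv(h,e) via R1 from deriv(h,h), red(h,e)
round 3: derive deriv(i,e) via R1 from deriv(i,h), red(h,e)
round 3: derive deriv(i,f) via R1 from deriv(i,d), red(d,f)
round 3: derive deriv(i,g) via R1 from deriv(i,j), red(j,g)
round 3: derive deriv(i,i) via R1 from deriv(i,h), red(h,i)
round 3: derive deriv(j,c) via R1 from deriv(j,g), red(g,c)
round 3: derive deriv(j,h) via R1 from deriv(j,g), red(g,h)
round 3: derive conn(i) via R2 from deriv(i,h), deriv(h,c)
round 4: derive deriv(e,f) via R1 from deriv(e,d), red(d,f)
round 4: derive deriv(h,f) via R1 from deriv(h,d), red(d,f)
round 4: derive deriv(j,d) via R1 from deriv(j,h), red(h,d)
round 4: derive deriv(j,e) via R1 from deriv(j,h), red(h,e)
round 5: derive deriv(j,f) via R1 from deriv(j,d), red(d,f)

conn(e)
conn(f)
conn(g)
conn(h)
conn(i)
conn(j)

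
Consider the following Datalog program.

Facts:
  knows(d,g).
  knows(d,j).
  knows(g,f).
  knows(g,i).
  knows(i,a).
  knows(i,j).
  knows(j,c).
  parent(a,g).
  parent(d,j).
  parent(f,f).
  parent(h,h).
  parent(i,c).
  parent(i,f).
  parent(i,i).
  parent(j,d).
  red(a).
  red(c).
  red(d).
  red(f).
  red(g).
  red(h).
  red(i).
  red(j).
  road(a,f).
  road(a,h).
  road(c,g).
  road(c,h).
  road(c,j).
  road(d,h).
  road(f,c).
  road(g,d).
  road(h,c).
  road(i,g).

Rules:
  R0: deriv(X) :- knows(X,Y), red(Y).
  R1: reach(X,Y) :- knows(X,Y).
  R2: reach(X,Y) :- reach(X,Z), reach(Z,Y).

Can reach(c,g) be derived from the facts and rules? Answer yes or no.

no

round 1: derive reach(d,g) via R1 from knows(d,g)
round 1: derive reach(d,j) via R1 from knows(d,j)
round 1: derive reach(g,f) via R1 from knows(g,f)
round 1: derive reach(g,i) via R1 from knows(g,i)
round 1: derive reach(i,a) via R1 from knows(i,a)
round 1: derive reach(i,j) via R1 from knows(i,j)
round 1: derive reach(j,c) via R1 from knows(j,c)
round 2: derive reach(d,c) via R2 from reach(d,j), reach(j,c)
round 2: derive reach(d,f) via R2 from reach(d,g), reach(g,f)
round 2: derive reach(d,i) via R2 from reach(d,g), reach(g,i)
round 2: derive reach(g,a) via R2 from reach(g,i), reach(i,a)
round 2: derive reach(g,j) via R2 from reach(g,i), reach(i,j)
round 2: derive reach(i,c) via R2 from reach(i,j), reach(j,c)
round 3: derive reach(d,a) via R2 from reach(d,g), reach(g,a)
round 3: derive reach(g,c) via R2 from reach(g,i), reach(i,c)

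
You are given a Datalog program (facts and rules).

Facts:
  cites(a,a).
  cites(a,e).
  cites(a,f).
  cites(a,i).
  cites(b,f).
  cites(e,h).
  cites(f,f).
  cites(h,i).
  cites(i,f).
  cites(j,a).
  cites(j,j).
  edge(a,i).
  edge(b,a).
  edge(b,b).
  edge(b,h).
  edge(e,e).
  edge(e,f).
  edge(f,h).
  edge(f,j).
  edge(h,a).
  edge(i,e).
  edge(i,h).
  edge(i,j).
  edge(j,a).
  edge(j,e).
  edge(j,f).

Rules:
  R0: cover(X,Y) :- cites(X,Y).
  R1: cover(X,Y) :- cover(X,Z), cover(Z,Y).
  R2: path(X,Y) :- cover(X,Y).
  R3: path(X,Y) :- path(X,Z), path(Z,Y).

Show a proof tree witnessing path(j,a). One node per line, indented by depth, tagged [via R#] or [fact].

round 1: derive cover(a,a) via R0 from cites(a,a)
round 1: derive cover(a,e) via R0 from cites(a,e)
round 1: derive cover(a,f) via R0 from cites(a,f)
round 1: derive cover(a,i) via R0 from cites(a,i)
round 1: derive cover(b,f) via R0 from cites(b,f)
round 1: derive cover(e,h) via R0 from cites(e,h)
round 1: derive cover(f,f) via R0 from cites(f,f)
round 1: derive cover(h,i) via R0 from cites(h,i)
round 1: derive cover(i,f) via R0 from cites(i,f)
round 1: derive cover(j,a) via R0 from cites(j,a)
round 1: derive cover(j,j) via R0 from cites(j,j)
round 2: derive cover(a,h) via R1 from cover(a,e), cover(e,h)
round 2: derive cover(e,i) via R1 from cover(e,h), cover(h,i)
round 2: derive cover(h,f) via R1 from cover(h,i), cover(i,f)
round 2: derive cover(j,e) via R1 from cover(j,a), cover(a,e)
round 2: derive cover(j,f) via R1 from cover(j,a), cover(a,f)
round 2: derive cover(j,i) via R1 from cover(j,a), cover(a,i)
round 2: derive path(a,a) via R2 from cover(a,a)
round 2: derive path(a,e) via R2 from cover(a,e)
round 2: derive path(a,f) via R2 from cover(a,f)
round 2: derive path(a,i) via R2 from cover(a,i)
round 2: derive path(b,f) via R2 from cover(b,f)
round 2: derive path(e,h) via R2 from cover(e,h)
round 2: derive path(f,f) via R2 from cover(f,f)
round 2: derive path(h,i) via R2 from cover(h,i)
round 2: derive path(i,f) via R2 from cover(i,f)
round 2: derive path(j,a) via R2 from cover(j,a)
round 2: derive path(j,j) via R2 from cover(j,j)
round 3: derive cover(e,f) via R1 from cover(e,h), cover(h,f)
round 3: derive cover(j,h) via R1 from cover(j,a), cover(a,h)
round 3: derive path(a,h) via R2 from cover(a,h)
round 3: derive path(e,i) via R2 from cover(e,i)
round 3: derive path(h,f) via R2 from cover(h,f)
round 3: derive path(j,e) via R2 from cover(j,e)
round 3: derive path(j,f) via R2 from cover(j,f)
round 3: derive path(j,i) via R2 from cover(j,i)
round 4: derive path(e,f) via R2 from cover(e,f)
round 4: derive path(j,h) via R2 from cover(j,h)

path(j,a)  [via R2]
  cover(j,a)  [via R0]
    cites(j,a)  [fact]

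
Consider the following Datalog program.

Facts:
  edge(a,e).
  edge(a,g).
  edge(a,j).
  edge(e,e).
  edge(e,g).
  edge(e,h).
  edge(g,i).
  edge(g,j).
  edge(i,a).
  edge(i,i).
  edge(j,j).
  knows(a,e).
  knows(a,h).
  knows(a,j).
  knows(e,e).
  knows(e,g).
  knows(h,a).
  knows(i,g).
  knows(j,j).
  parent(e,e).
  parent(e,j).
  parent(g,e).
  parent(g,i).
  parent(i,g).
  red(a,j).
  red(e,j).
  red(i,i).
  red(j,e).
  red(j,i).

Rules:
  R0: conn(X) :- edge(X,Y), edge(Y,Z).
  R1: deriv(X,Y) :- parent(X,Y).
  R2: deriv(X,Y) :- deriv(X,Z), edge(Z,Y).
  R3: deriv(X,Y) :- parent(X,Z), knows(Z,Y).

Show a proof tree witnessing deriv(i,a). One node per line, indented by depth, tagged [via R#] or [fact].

round 1: derive deriv(e,e) via R1 from parent(e,e)
round 1: derive deriv(e,j) via R1 from parent(e,j)
round 1: derive deriv(g,e) via R1 from parent(g,e)
round 1: derive deriv(g,i) via R1 from parent(g,i)
round 1: derive deriv(i,g) via R1 from parent(i,g)
round 1: derive deriv(e,g) via R3 from parent(e,e), knows(e,g)
round 1: derive deriv(g,g) via R3 from parent(g,e), knows(e,g)
round 2: derive deriv(e,h) via R2 from deriv(e,e), edge(e,h)
round 2: derive deriv(e,i) via R2 from deriv(e,g), edge(g,i)
round 2: derive deriv(g,a) via R2 from deriv(g,i), edge(i,a)
round 2: derive deriv(g,h) via R2 from deriv(g,e), edge(e,h)
round 2: derive deriv(g,j) via R2 from deriv(g,g), edge(g,j)
round 2: derive deriv(i,i) via R2 from deriv(i,g), edge(g,i)
round 2: derive deriv(i,j) via R2 from deriv(i,g), edge(g,j)
round 3: derive deriv(e,a) via R2 from deriv(e,i), edge(i,a)
round 3: derive deriv(i,a) via R2 from deriv(i,i), edge(i,a)
round 4: derive deriv(i,e) via R2 from deriv(i,a), edge(a,e)
round 5: derive deriv(i,h) via R2 from deriv(i,e), edge(e,h)

deriv(i,a)  [via R2]
  deriv(i,i)  [via R2]
    deriv(i,g)  [via R1]
      parent(i,g)  [fact]
    edge(g,i)  [fact]
  edge(i,a)  [fact]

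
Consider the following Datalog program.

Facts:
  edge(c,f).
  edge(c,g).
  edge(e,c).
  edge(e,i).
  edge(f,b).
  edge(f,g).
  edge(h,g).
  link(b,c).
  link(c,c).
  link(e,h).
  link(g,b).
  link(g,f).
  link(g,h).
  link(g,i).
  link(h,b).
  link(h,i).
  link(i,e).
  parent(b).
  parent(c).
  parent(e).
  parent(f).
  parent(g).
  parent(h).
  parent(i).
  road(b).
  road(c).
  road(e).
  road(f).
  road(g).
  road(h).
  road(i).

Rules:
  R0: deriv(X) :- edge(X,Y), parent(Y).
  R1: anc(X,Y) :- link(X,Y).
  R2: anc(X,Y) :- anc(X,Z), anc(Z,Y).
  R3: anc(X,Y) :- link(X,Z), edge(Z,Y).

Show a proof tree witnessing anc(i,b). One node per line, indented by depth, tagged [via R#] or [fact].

anc(i,b)  [via R2]
  anc(i,c)  [via R3]
    link(i,e)  [fact]
    edge(e,c)  [fact]
  anc(c,b)  [via R2]
    anc(c,g)  [via R3]
      link(c,c)  [fact]
      edge(c,g)  [fact]
    anc(g,b)  [via R1]
      link(g,b)  [fact]

round 1: derive anc(b,c) via R1 from link(b,c)
round 1: derive anc(c,c) via R1 from link(c,c)
round 1: derive anc(e,h) via R1 from link(e,h)
round 1: derive anc(g,b) via R1 from link(g,b)
round 1: derive anc(g,f) via R1 from link(g,f)
round 1: derive anc(g,h) via R1 from link(g,h)
round 1: derive anc(g,i) via R1 from link(g,i)
round 1: derive anc(h,b) via R1 from link(h,b)
round 1: derive anc(h,i) via R1 from link(h,i)
round 1: derive anc(i,e) via R1 from link(i,e)
round 1: derive anc(b,f) via R3 from link(b,c), edge(c,f)
round 1: derive anc(b,g) via R3 from link(b,c), edge(c,g)
round 1: derive anc(c,f) via R3 from link(c,c), edge(c,f)
round 1: derive anc(c,g) via R3 from link(c,c), edge(c,g)
round 1: derive anc(e,g) via R3 from link(e,h), edge(h,g)
round 1: derive anc(g,g) via R3 from link(g,f), edge(f,g)
round 1: derive anc(i,c) via R3 from link(i,e), edge(e,c)
round 1: derive anc(i,i) via R3 from link(i,e), edge(e,i)
round 2: derive anc(b,b) via R2 from anc(b,g), anc(g,b)
round 2: derive anc(b,h) via R2 from anc(b,g), anc(g,h)
round 2: derive anc(b,i) via R2 from anc(b,g), anc(g,i)
round 2: derive anc(c,b) via R2 from anc(c,g), anc(g,b)
round 2: derive anc(c,h) via R2 from anc(c,g), anc(g,h)
round 2: derive anc(c,i) via R2 from anc(c,g), anc(g,i)
round 2: derive anc(e,b) via R2 from anc(e,g), anc(g,b)
round 2: derive anc(e,f) via R2 from anc(e,g), anc(g,f)
round 2: derive anc(e,i) via R2 from anc(e,g), anc(g,i)
round 2: derive anc(g,c) via R2 from anc(g,b), anc(b,c)
round 2: derive anc(g,e) via R2 from anc(g,i), anc(i,e)
round 2: derive anc(h,c) via R2 from anc(h,b), anc(b,c)
round 2: derive anc(h,e) via R2 from anc(h,i), anc(i,e)
round 2: derive anc(h,f) via R2 from anc(h,b), anc(b,f)
round 2: derive anc(h,g) via R2 from anc(h,b), anc(b,g)
round 2: derive anc(i,f) via R2 from anc(i,c), anc(c,f)
round 2: derive anc(i,g) via R2 from anc(i,c), anc(c,g)
round 2: derive anc(i,h) via R2 from anc(i,e), anc(e,h)
round 3: derive anc(b,e) via R2 from anc(b,g), anc(g,e)
round 3: derive anc(c,e) via R2 from anc(c,g), anc(g,e)
round 3: derive anc(e,c) via R2 from anc(e,b), anc(b,c)
round 3: derive anc(e,e) via R2 from anc(e,g), anc(g,e)
round 3: derive anc(h,h) via R2 from anc(h,b), anc(b,h)
round 3: derive anc(i,b) via R2 from anc(i,c), anc(c,b)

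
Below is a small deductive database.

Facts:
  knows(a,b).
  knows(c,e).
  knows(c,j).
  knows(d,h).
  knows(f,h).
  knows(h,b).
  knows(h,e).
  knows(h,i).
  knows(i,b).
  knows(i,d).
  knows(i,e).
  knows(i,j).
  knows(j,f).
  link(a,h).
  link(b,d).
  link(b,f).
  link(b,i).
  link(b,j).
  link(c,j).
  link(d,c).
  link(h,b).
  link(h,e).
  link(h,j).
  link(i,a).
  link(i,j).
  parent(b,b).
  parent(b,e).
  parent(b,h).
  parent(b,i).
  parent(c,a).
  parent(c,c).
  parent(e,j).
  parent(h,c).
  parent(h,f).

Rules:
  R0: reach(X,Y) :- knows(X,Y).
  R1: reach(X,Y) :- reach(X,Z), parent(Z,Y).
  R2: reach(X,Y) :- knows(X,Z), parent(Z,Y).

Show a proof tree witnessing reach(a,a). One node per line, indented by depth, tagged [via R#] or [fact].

reach(a,a)  [via R1]
  reach(a,c)  [via R1]
    reach(a,h)  [via R2]
      knows(a,b)  [fact]
      parent(b,h)  [fact]
    parent(h,c)  [fact]
  parent(c,a)  [fact]

round 1: derive reach(a,b) via R0 from knows(a,b)
round 1: derive reach(c,e) via R0 from knows(c,e)
round 1: derive reach(c,j) via R0 from knows(c,j)
round 1: derive reach(d,h) via R0 from knows(d,h)
round 1: derive reach(f,h) via R0 from knows(f,h)
round 1: derive reach(h,b) via R0 from knows(h,b)
round 1: derive reach(h,e) via R0 from knows(h,e)
round 1: derive reach(h,i) via R0 from knows(h,i)
round 1: derive reach(i,b) via R0 from knows(i,b)
round 1: derive reach(i,d) via R0 from knows(i,d)
round 1: derive reach(i,e) via R0 from knows(i,e)
round 1: derive reach(i,j) via R0 from knows(i,j)
round 1: derive reach(j,f) via R0 from knows(j,f)
round 1: derive reach(a,e) via R2 from knows(a,b), parent(b,e)
round 1: derive reach(a,h) via R2 from knows(a,b), parent(b,h)
round 1: derive reach(a,i) via R2 from knows(a,b), parent(b,i)
round 1: derive reach(d,c) via R2 from knows(d,h), parent(h,c)
round 1: derive reach(d,f) via R2 from knows(d,h), parent(h,f)
round 1: derive reach(f,c) via R2 from knows(f,h), parent(h,c)
round 1: derive reach(f,f) via R2 from knows(f,h), parent(h,f)
round 1: derive reach(h,h) via R2 from knows(h,b), parent(b,h)
round 1: derive reach(h,j) via R2 from knows(h,e), parent(e,j)
round 1: derive reach(i,h) via R2 from knows(i,b), parent(b,h)
round 1: derive reach(i,i) via R2 from knows(i,b), parent(b,i)
round 2: derive reach(a,c) via R1 from reach(a,h), parent(h,c)
round 2: derive reach(a,f) via R1 from reach(a,h), parent(h,f)
round 2: derive reach(a,j) via R1 from reach(a,e), parent(e,j)
round 2: derive reach(d,a) via R1 from reach(d,c), parent(c,a)
round 2: derive reach(f,a) via R1 from reach(f,c), parent(c,a)
round 2: derive reach(h,c) via R1 from reach(h,h), parent(h,c)
round 2: derive reach(h,f) via R1 from reach(h,h), parent(h,f)
round 2: derive reach(i,c) via R1 from reach(i,h), parent(h,c)
round 2: derive reach(i,f) via R1 from reach(i,h), parent(h,f)
round 3: derive reach(a,a) via R1 from reach(a,c), parent(c,a)
round 3: derive reach(h,a) via R1 from reach(h,c), parent(c,a)
round 3: derive reach(i,a) via R1 from reach(i,c), parent(c,a)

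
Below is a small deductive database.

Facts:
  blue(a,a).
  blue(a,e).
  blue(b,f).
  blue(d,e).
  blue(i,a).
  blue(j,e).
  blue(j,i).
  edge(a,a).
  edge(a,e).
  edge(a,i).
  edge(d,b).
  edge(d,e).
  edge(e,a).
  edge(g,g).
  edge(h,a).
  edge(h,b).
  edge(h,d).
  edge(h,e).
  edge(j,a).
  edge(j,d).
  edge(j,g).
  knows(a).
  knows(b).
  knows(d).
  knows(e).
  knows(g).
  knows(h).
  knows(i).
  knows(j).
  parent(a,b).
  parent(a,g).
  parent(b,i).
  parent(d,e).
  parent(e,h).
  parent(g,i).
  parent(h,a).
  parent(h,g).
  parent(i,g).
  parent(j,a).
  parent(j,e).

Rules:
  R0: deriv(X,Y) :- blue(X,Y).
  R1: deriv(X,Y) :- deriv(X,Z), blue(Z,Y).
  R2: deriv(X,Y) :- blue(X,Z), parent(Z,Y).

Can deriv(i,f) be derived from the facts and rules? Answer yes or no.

yes

round 1: derive deriv(a,a) via R0 from blue(a,a)
round 1: derive deriv(a,e) via R0 from blue(a,e)
round 1: derive deriv(b,f) via R0 from blue(b,f)
round 1: derive deriv(d,e) via R0 from blue(d,e)
round 1: derive deriv(i,a) via R0 from blue(i,a)
round 1: derive deriv(j,e) via R0 from blue(j,e)
round 1: derive deriv(j,i) via R0 from blue(j,i)
round 1: derive deriv(a,b) via R2 from blue(a,a), parent(a,b)
round 1: derive deriv(a,g) via R2 from blue(a,a), parent(a,g)
round 1: derive deriv(a,h) via R2 from blue(a,e), parent(e,h)
round 1: derive deriv(d,h) via R2 from blue(d,e), parent(e,h)
round 1: derive deriv(i,b) via R2 from blue(i,a), parent(a,b)
round 1: derive deriv(i,g) via R2 from blue(i,a), parent(a,g)
round 1: derive deriv(j,g) via R2 from blue(j,i), parent(i,g)
round 1: derive deriv(j,h) via R2 from blue(j,e), parent(e,h)
round 2: derive deriv(a,f) via R1 from deriv(a,b), blue(b,f)
round 2: derive deriv(i,e) via R1 from deriv(i,a), blue(a,e)
round 2: derive deriv(i,f) via R1 from deriv(i,b), blue(b,f)
round 2: derive deriv(j,a) via R1 from deriv(j,i), blue(i,a)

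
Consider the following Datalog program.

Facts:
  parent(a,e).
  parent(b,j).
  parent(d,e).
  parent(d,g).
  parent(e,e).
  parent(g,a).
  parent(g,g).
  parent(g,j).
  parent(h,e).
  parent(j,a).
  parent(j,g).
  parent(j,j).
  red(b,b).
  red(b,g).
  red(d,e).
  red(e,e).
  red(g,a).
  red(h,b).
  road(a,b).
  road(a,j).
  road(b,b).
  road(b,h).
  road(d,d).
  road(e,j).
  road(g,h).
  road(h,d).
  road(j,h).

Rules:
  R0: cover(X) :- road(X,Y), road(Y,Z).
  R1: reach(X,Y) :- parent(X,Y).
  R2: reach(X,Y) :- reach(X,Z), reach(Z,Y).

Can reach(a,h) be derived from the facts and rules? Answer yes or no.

no

round 1: derive reach(a,e) via R1 from parent(a,e)
round 1: derive reach(b,j) via R1 from parent(b,j)
round 1: derive reach(d,e) via R1 from parent(d,e)
round 1: derive reach(d,g) via R1 from parent(d,g)
round 1: derive reach(e,e) via R1 from parent(e,e)
round 1: derive reach(g,a) via R1 from parent(g,a)
round 1: derive reach(g,g) via R1 from parent(g,g)
round 1: derive reach(g,j) via R1 from parent(g,j)
round 1: derive reach(h,e) via R1 from parent(h,e)
round 1: derive reach(j,a) via R1 from parent(j,a)
round 1: derive reach(j,g) via R1 from parent(j,g)
round 1: derive reach(j,j) via R1 from parent(j,j)
round 2: derive reach(b,a) via R2 from reach(b,j), reach(j,a)
round 2: derive reach(b,g) via R2 from reach(b,j), reach(j,g)
round 2: derive reach(d,a) via R2 from reach(d,g), reach(g,a)
round 2: derive reach(d,j) via R2 from reach(d,g), reach(g,j)
round 2: derive reach(g,e) via R2 from reach(g,a), reach(a,e)
round 2: derive reach(j,e) via R2 from reach(j,a), reach(a,e)
round 3: derive reach(b,e) via R2 from reach(b,a), reach(a,e)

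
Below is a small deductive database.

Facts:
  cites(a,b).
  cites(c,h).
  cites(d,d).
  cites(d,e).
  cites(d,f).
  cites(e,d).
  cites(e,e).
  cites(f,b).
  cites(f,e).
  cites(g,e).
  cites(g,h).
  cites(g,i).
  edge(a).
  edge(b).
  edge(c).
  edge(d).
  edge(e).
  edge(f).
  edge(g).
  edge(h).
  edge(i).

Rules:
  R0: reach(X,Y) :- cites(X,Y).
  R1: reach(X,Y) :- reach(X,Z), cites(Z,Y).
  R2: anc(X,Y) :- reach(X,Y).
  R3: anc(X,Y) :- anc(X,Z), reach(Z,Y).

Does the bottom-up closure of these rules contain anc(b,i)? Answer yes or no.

no

round 1: derive reach(a,b) via R0 from cites(a,b)
round 1: derive reach(c,h) via R0 from cites(c,h)
round 1: derive reach(d,d) via R0 from cites(d,d)
round 1: derive reach(d,e) via R0 from cites(d,e)
round 1: derive reach(d,f) via R0 from cites(d,f)
round 1: derive reach(e,d) via R0 from cites(e,d)
round 1: derive reach(e,e) via R0 from cites(e,e)
round 1: derive reach(f,b) via R0 from cites(f,b)
round 1: derive reach(f,e) via R0 from cites(f,e)
round 1: derive reach(g,e) via R0 from cites(g,e)
round 1: derive reach(g,h) via R0 from cites(g,h)
round 1: derive reach(g,i) via R0 from cites(g,i)
round 2: derive reach(d,b) via R1 from reach(d,f), cites(f,b)
round 2: derive reach(e,f) via R1 from reach(e,d), cites(d,f)
round 2: derive reach(f,d) via R1 from reach(f,e), cites(e,d)
round 2: derive reach(g,d) via R1 from reach(g,e), cites(e,d)
round 2: derive anc(a,b) via R2 from reach(a,b)
round 2: derive anc(c,h) via R2 from reach(c,h)
round 2: derive anc(d,d) via R2 from reach(d,d)
round 2: derive anc(d,e) via R2 from reach(d,e)
round 2: derive anc(d,f) via R2 from reach(d,f)
round 2: derive anc(e,d) via R2 from reach(e,d)
round 2: derive anc(e,e) via R2 from reach(e,e)
round 2: derive anc(f,b) via R2 from reach(f,b)
round 2: derive anc(f,e) via R2 from reach(f,e)
round 2: derive anc(g,e) via R2 from reach(g,e)
round 2: derive anc(g,h) via R2 from reach(g,h)
round 2: derive anc(g,i) via R2 from reach(g,i)
round 3: derive reach(e,b) via R1 from reach(e,f), cites(f,b)
round 3: derive reach(f,f) via R1 from reach(f,d), cites(d,f)
round 3: derive reach(g,f) via R1 from reach(g,d), cites(d,f)
round 3: derive anc(d,b) via R2 from reach(d,b)
round 3: derive anc(e,f) via R2 from reach(e,f)
round 3: derive anc(f,d) via R2 from reach(f,d)
round 3: derive anc(g,d) via R2 from reach(g,d)
round 3: derive anc(e,b) via R3 from anc(e,d), reach(d,b)
round 3: derive anc(f,f) via R3 from anc(f,e), reach(e,f)
round 3: derive anc(g,f) via R3 from anc(g,e), reach(e,f)
round 4: derive reach(g,b) via R1 from reach(g,f), cites(f,b)
round 4: derive anc(g,b) via R3 from anc(g,d), reach(d,b)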